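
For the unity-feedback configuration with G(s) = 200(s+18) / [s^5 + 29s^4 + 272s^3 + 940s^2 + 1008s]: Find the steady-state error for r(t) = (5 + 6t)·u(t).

The denominator has no term below 1008s — 1 pole at s=0, type 1. By superposition:
  • 5: tracked with zero error.
  • 6t: e_ss = 6/K_v with K_v=25/7 → 1.68.
Total e_ss = 1.68.

1.68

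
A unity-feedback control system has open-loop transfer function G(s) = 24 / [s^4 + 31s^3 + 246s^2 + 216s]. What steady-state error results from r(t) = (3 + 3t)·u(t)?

27

Lowest-order denominator term is 216s, so the open loop has 1 pole at the origin → type 1 system. Treating each term separately:
  • 3: tracked with zero error.
  • 3t: e_ss = 3/K_v with K_v=1/9 → 27.
Total e_ss = 27.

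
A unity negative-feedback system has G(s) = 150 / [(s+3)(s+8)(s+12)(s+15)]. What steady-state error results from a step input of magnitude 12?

The open loop has no poles at the origin → type 0 system.
K_p = lim_{s→0} G(s) = 150 / (3·8·12·15) = 5/144.
e_ss = 12/(1 + K_p) = 12/(149/144) = 1728/149.

1728/149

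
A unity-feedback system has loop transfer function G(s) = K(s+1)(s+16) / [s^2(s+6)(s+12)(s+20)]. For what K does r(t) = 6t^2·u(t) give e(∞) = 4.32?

250

G(s) has two factors of s in the denominator, so the system is type 2.
K_a = lim_{s→0} s^2·G(s) = K·1·16 / (6·12·20) = (1/90)·K.
e_ss = 12/K_a = 4.32 ⇒ K_a = 25/9 ⇒ K = (25/9)/(1/90) = 250.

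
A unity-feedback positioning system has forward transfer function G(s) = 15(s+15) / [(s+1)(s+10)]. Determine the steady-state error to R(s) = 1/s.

2/47

The open loop has no poles at the origin → type 0 system.
K_p = lim_{s→0} G(s) = 15·15 / (1·10) = 22.5.
e_ss = 1/(1 + K_p) = 1/23.5 = 2/47.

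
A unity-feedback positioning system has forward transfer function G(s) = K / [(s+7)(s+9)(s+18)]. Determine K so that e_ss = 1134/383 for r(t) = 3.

15

The open loop has no poles at the origin → type 0 system.
K_p = lim_{s→0} G(s) = K / (7·9·18) = (1/1134)·K.
e_ss = 3/(1 + K_p) = 1134/383 ⇒ 1 + (1/1134)·K = 383/378 ⇒ K = 15.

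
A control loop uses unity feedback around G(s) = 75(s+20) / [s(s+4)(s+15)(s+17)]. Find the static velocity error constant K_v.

One free integrator in G(s): this is a type 1 system.
K_v = lim_{s→0} s·G(s) = 75·20 / (4·15·17) = 25/17.

25/17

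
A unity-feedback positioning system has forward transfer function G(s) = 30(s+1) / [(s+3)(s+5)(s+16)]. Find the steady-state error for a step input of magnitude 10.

System type = 0 (no poles at s=0).
K_p = lim_{s→0} G(s) = 30·1 / (3·5·16) = 0.125.
e_ss = 10/(1 + K_p) = 10/1.125 = 80/9.

80/9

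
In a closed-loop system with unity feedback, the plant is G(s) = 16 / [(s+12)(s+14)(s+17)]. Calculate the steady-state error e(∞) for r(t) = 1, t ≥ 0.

G(s) has no factors of s in the denominator, so the system is type 0.
K_p = lim_{s→0} G(s) = 16 / (12·14·17) = 2/357.
e_ss = 1/(1 + K_p) = 1/(359/357) = 357/359.

357/359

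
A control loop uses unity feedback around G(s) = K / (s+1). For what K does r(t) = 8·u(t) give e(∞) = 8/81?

80

System type = 0 (no poles at s=0).
K_p = lim_{s→0} G(s) = K / (1) = 1·K.
e_ss = 8/(1 + K_p) = 8/81 ⇒ 1 + 1·K = 81 ⇒ K = 80.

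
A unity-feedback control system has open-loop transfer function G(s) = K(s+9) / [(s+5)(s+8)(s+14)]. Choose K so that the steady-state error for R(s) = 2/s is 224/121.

No free integrators in G(s): this is a type 0 system.
K_p = lim_{s→0} G(s) = K·9 / (5·8·14) = (9/560)·K.
e_ss = 2/(1 + K_p) = 224/121 ⇒ 1 + (9/560)·K = 121/112 ⇒ K = 5.

5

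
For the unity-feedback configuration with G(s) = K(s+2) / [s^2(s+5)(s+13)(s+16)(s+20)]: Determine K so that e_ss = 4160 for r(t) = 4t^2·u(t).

The open loop has two poles at the origin → type 2 system.
K_a = lim_{s→0} s^2·G(s) = K·2 / (5·13·16·20) = (1/10400)·K.
e_ss = 8/K_a = 4160 ⇒ K_a = 1/520 ⇒ K = (1/520)/(1/10400) = 20.

20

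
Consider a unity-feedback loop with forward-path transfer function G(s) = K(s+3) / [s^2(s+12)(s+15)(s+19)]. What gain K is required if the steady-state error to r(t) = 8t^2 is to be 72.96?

System type = 2 (two poles at s=0).
K_a = lim_{s→0} s^2·G(s) = K·3 / (12·15·19) = (1/1140)·K.
e_ss = 16/K_a = 72.96 ⇒ K_a = 25/114 ⇒ K = (25/114)/(1/1140) = 250.

250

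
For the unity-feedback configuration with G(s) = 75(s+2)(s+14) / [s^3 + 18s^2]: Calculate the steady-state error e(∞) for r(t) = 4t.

The denominator has no term below 18s^2 — 2 poles at s=0, type 2.
A type-2 system has K_v = ∞, so it tracks a ramp input with zero steady-state error.

0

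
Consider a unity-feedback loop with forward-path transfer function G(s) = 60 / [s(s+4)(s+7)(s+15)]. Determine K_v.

The open loop has one pole at the origin → type 1 system.
K_v = lim_{s→0} s·G(s) = 60 / (4·7·15) = 1/7.

1/7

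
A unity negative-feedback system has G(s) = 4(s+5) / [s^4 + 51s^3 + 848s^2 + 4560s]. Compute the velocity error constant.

1/228

Factoring s from the denominator leaves a polynomial with constant term 4560, so the system is type 1.
K_v = lim_{s→0} s·G(s) = 4·5 / 4560 = 1/228.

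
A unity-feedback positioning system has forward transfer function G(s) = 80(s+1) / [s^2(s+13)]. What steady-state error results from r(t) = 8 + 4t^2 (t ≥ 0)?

System type = 2 (two poles at s=0). Taking each input component in turn:
  • 8: tracked with zero error.
  • 4t^2: e_ss = 8/K_a with K_a=80/13 → 1.3.
Total e_ss = 1.3.

1.3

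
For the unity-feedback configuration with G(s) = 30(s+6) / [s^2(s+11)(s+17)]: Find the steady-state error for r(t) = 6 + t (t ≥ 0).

The open loop has two poles at the origin → type 2 system. By superposition:
  • 6: tracked with zero error.
  • t: tracked with zero error.
Total e_ss = 0.

0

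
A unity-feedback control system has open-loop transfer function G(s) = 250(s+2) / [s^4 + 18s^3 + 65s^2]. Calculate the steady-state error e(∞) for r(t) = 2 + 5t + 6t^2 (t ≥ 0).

1.56

Lowest-order denominator term is 65s^2, so the open loop has 2 poles at the origin → type 2 system. Treating each term separately:
  • 2: tracked with zero error.
  • 5t: tracked with zero error.
  • 6t^2: e_ss = 12/K_a with K_a=100/13 → 1.56.
Total e_ss = 1.56.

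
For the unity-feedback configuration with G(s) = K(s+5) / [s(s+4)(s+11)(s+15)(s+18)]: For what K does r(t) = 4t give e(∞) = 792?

G(s) has one factor of s in the denominator, so the system is type 1.
K_v = lim_{s→0} s·G(s) = K·5 / (4·11·15·18) = (1/2376)·K.
e_ss = 4/K_v = 792 ⇒ K_v = 1/198 ⇒ K = (1/198)/(1/2376) = 12.

12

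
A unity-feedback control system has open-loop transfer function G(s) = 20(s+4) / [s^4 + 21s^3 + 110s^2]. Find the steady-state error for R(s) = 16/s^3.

22

The denominator has no term below 110s^2 — 2 poles at s=0, type 2.
K_a = lim_{s→0} s^2·G(s) = 20·4 / 110 = 8/11.
r(t) = 8t^2 gives R(s) = 16/s^3.
e_ss = 16/K_a = 16/(8/11) = 22.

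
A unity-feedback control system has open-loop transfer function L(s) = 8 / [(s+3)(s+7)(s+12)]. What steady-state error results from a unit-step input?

63/65

No free integrators in L(s): this is a type 0 system.
K_p = lim_{s→0} L(s) = 8 / (3·7·12) = 2/63.
e_ss = 1/(1 + K_p) = 1/(65/63) = 63/65.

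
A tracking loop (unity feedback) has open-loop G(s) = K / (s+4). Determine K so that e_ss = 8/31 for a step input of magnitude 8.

120

System type = 0 (no poles at s=0).
K_p = lim_{s→0} G(s) = K / (4) = 0.25·K.
e_ss = 8/(1 + K_p) = 8/31 ⇒ 1 + 0.25·K = 31 ⇒ K = 120.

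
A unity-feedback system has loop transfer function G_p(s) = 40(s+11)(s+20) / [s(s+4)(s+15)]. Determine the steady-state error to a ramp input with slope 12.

9/110

System type = 1 (one pole at s=0).
K_v = lim_{s→0} s·G_p(s) = 40·11·20 / (4·15) = 440/3.
e_ss = 12/K_v = 12/(440/3) = 9/110.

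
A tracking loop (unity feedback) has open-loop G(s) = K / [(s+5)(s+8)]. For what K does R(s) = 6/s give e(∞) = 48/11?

System type = 0 (no poles at s=0).
K_p = lim_{s→0} G(s) = K / (5·8) = 0.025·K.
e_ss = 6/(1 + K_p) = 48/11 ⇒ 1 + 0.025·K = 1.375 ⇒ K = 15.

15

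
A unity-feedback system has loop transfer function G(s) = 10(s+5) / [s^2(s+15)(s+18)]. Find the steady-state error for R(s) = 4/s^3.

G(s) has two factors of s in the denominator, so the system is type 2.
K_a = lim_{s→0} s^2·G(s) = 10·5 / (15·18) = 5/27.
r(t) = 2t^2 gives R(s) = 4/s^3.
e_ss = 4/K_a = 4/(5/27) = 21.6.

21.6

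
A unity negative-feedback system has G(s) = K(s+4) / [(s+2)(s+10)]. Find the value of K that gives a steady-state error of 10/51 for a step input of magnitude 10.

The open loop has no poles at the origin → type 0 system.
K_p = lim_{s→0} G(s) = K·4 / (2·10) = 0.2·K.
e_ss = 10/(1 + K_p) = 10/51 ⇒ 1 + 0.2·K = 51 ⇒ K = 250.

250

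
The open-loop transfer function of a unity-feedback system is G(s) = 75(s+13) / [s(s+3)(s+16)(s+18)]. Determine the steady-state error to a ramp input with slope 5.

One free integrator in G(s): this is a type 1 system.
K_v = lim_{s→0} s·G(s) = 75·13 / (3·16·18) = 325/288.
e_ss = 5/K_v = 5/(325/288) = 288/65.

288/65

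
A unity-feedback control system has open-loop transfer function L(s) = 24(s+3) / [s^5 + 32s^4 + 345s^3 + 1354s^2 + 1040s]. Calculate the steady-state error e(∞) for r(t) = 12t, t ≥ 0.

520/3

Factoring s from the denominator leaves a polynomial with constant term 1040, so the system is type 1.
K_v = lim_{s→0} s·L(s) = 24·3 / 1040 = 9/130.
e_ss = 12/K_v = 12/(9/130) = 520/3.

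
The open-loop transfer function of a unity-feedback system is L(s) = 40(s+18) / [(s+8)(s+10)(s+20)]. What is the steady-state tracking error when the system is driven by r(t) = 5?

100/29

System type = 0 (no poles at s=0).
K_p = lim_{s→0} L(s) = 40·18 / (8·10·20) = 0.45.
e_ss = 5/(1 + K_p) = 5/1.45 = 100/29.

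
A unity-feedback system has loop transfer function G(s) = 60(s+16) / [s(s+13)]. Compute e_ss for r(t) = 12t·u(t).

0.1625

G(s) has one factor of s in the denominator, so the system is type 1.
K_v = lim_{s→0} s·G(s) = 60·16 / (13) = 960/13.
e_ss = 12/K_v = 12/(960/13) = 0.1625.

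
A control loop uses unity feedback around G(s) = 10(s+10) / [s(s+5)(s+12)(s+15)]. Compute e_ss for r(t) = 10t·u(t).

90

System type = 1 (one pole at s=0).
K_v = lim_{s→0} s·G(s) = 10·10 / (5·12·15) = 1/9.
e_ss = 10/K_v = 10/(1/9) = 90.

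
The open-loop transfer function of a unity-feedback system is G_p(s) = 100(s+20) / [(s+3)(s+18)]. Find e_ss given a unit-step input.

The open loop has no poles at the origin → type 0 system.
K_p = lim_{s→0} G_p(s) = 100·20 / (3·18) = 1000/27.
e_ss = 1/(1 + K_p) = 1/(1027/27) = 27/1027.

27/1027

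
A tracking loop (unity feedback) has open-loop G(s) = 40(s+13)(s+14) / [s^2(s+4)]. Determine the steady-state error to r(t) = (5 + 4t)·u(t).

G(s) has two factors of s in the denominator, so the system is type 2. Taking each input component in turn:
  • 5: tracked with zero error.
  • 4t: tracked with zero error.
Total e_ss = 0.

0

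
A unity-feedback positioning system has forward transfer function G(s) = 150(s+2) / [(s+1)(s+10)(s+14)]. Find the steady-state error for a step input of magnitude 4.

14/11

System type = 0 (no poles at s=0).
K_p = lim_{s→0} G(s) = 150·2 / (1·10·14) = 15/7.
e_ss = 4/(1 + K_p) = 4/(22/7) = 14/11.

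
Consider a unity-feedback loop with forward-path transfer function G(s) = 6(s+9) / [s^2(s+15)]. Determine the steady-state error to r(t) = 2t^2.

10/9

G(s) has two factors of s in the denominator, so the system is type 2.
K_a = lim_{s→0} s^2·G(s) = 6·9 / (15) = 3.6.
r(t) = 2t^2 gives R(s) = 4/s^3.
e_ss = 4/K_a = 4/3.6 = 10/9.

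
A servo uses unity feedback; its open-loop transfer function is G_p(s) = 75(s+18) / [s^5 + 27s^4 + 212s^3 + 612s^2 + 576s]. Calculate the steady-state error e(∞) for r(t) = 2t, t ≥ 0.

Factoring s from the denominator leaves a polynomial with constant term 576, so the system is type 1.
K_v = lim_{s→0} s·G_p(s) = 75·18 / 576 = 75/32.
e_ss = 2/K_v = 2/(75/32) = 64/75.

64/75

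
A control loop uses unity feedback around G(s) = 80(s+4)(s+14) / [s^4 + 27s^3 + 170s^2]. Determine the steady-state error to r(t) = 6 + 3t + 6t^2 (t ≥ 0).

51/112

Lowest-order denominator term is 170s^2, so the open loop has 2 poles at the origin → type 2 system. Taking each input component in turn:
  • 6: tracked with zero error.
  • 3t: tracked with zero error.
  • 6t^2: e_ss = 12/K_a with K_a=448/17 → 51/112.
Total e_ss = 51/112.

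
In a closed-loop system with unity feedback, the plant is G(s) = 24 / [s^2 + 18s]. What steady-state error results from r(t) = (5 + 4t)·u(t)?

The denominator has no term below 18s — 1 pole at s=0, type 1. Treating each term separately:
  • 5: tracked with zero error.
  • 4t: e_ss = 4/K_v with K_v=4/3 → 3.
Total e_ss = 3.

3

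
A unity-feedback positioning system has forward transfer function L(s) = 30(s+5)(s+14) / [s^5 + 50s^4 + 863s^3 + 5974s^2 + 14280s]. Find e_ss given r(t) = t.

6.8

The denominator has no term below 14280s — 1 pole at s=0, type 1.
K_v = lim_{s→0} s·L(s) = 30·5·14 / 14280 = 5/34.
e_ss = 1/K_v = 1/(5/34) = 6.8.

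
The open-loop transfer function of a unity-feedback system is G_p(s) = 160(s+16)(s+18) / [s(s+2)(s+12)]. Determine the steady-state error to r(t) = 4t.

1/480

System type = 1 (one pole at s=0).
K_v = lim_{s→0} s·G_p(s) = 160·16·18 / (2·12) = 1920.
e_ss = 4/K_v = 4/1920 = 1/480.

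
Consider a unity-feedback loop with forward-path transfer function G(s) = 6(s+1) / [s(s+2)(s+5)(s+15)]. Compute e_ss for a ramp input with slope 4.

G(s) has one factor of s in the denominator, so the system is type 1.
K_v = lim_{s→0} s·G(s) = 6·1 / (2·5·15) = 0.04.
e_ss = 4/K_v = 4/0.04 = 100.

100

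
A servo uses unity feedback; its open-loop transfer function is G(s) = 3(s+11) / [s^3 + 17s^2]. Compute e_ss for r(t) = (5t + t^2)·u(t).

Lowest-order denominator term is 17s^2, so the open loop has 2 poles at the origin → type 2 system. Taking each input component in turn:
  • 5t: tracked with zero error.
  • t^2: e_ss = 2/K_a with K_a=33/17 → 34/33.
Total e_ss = 34/33.

34/33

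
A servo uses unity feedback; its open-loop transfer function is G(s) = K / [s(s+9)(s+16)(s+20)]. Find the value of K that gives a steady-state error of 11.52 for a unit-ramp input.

250

One free integrator in G(s): this is a type 1 system.
K_v = lim_{s→0} s·G(s) = K / (9·16·20) = (1/2880)·K.
e_ss = 1/K_v = 11.52 ⇒ K_v = 25/288 ⇒ K = (25/288)/(1/2880) = 250.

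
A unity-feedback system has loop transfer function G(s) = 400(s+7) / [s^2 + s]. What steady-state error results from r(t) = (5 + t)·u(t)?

The denominator has no term below s — 1 pole at s=0, type 1. Treating each term separately:
  • 5: tracked with zero error.
  • t: e_ss = 1/K_v with K_v=2800 → 1/2800.
Total e_ss = 1/2800.

1/2800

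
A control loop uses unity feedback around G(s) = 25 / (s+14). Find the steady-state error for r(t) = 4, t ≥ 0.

56/39

The open loop has no poles at the origin → type 0 system.
K_p = lim_{s→0} G(s) = 25 / (14) = 25/14.
e_ss = 4/(1 + K_p) = 4/(39/14) = 56/39.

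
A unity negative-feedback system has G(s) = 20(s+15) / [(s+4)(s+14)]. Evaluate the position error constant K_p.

No free integrators in G(s): this is a type 0 system.
K_p = lim_{s→0} G(s) = 20·15 / (4·14) = 75/14.

75/14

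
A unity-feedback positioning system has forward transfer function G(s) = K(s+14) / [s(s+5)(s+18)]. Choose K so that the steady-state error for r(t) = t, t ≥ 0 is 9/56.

G(s) has one factor of s in the denominator, so the system is type 1.
K_v = lim_{s→0} s·G(s) = K·14 / (5·18) = (7/45)·K.
e_ss = 1/K_v = 9/56 ⇒ K_v = 56/9 ⇒ K = (56/9)/(7/45) = 40.

40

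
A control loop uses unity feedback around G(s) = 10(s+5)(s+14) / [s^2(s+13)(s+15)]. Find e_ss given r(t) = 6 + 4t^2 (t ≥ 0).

78/35

The open loop has two poles at the origin → type 2 system. Taking each input component in turn:
  • 6: tracked with zero error.
  • 4t^2: e_ss = 8/K_a with K_a=140/39 → 78/35.
Total e_ss = 78/35.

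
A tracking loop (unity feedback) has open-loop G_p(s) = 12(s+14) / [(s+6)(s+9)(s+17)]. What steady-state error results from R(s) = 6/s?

918/181

No free integrators in G_p(s): this is a type 0 system.
K_p = lim_{s→0} G_p(s) = 12·14 / (6·9·17) = 28/153.
e_ss = 6/(1 + K_p) = 6/(181/153) = 918/181.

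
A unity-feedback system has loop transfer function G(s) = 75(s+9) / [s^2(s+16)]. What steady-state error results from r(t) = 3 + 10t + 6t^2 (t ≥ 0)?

64/225

Two free integrators in G(s): this is a type 2 system. Treating each term separately:
  • 3: tracked with zero error.
  • 10t: tracked with zero error.
  • 6t^2: e_ss = 12/K_a with K_a=42.1875 → 64/225.
Total e_ss = 64/225.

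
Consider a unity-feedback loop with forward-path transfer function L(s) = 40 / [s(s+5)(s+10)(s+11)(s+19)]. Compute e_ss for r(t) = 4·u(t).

0

System type = 1 (one pole at s=0).
A type-1 system has K_p = ∞, so it tracks a step input with zero steady-state error.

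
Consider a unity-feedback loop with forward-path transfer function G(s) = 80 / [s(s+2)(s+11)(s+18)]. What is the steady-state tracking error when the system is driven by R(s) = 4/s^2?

System type = 1 (one pole at s=0).
K_v = lim_{s→0} s·G(s) = 80 / (2·11·18) = 20/99.
e_ss = 4/K_v = 4/(20/99) = 19.8.

19.8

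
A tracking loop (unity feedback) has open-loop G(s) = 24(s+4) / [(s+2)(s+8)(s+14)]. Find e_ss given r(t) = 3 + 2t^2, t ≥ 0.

The open loop has no poles at the origin → type 0 system. Treating each term separately:
  • 3: e_ss = 3/(1+K_p) with K_p=3/7 → 2.1.
  • 2t^2: a type-0 system cannot track it, e_ss → ∞.
The unbounded component dominates.

infinity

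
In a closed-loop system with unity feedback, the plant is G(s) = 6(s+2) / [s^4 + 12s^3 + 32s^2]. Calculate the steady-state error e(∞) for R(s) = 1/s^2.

Lowest-order denominator term is 32s^2, so the open loop has 2 poles at the origin → type 2 system.
K_v = ∞ for a type-2 system; e_ss to a ramp is zero.

0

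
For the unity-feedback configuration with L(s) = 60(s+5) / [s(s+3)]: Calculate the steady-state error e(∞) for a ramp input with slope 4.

0.04

The open loop has one pole at the origin → type 1 system.
K_v = lim_{s→0} s·L(s) = 60·5 / (3) = 100.
e_ss = 4/K_v = 4/100 = 0.04.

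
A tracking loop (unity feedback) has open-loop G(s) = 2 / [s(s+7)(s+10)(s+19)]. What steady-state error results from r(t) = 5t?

One free integrator in G(s): this is a type 1 system.
K_v = lim_{s→0} s·G(s) = 2 / (7·10·19) = 1/665.
e_ss = 5/K_v = 5/(1/665) = 3325.

3325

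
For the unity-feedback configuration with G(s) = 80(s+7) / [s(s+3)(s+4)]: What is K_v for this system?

One free integrator in G(s): this is a type 1 system.
K_v = lim_{s→0} s·G(s) = 80·7 / (3·4) = 140/3.

140/3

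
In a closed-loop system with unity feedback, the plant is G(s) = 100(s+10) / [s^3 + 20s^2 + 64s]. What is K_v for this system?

The denominator has no term below 64s — 1 pole at s=0, type 1.
K_v = lim_{s→0} s·G(s) = 100·10 / 64 = 15.625.

15.625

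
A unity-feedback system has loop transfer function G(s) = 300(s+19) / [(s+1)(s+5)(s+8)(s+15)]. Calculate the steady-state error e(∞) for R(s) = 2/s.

4/21

G(s) has no factors of s in the denominator, so the system is type 0.
K_p = lim_{s→0} G(s) = 300·19 / (1·5·8·15) = 9.5.
e_ss = 2/(1 + K_p) = 2/10.5 = 4/21.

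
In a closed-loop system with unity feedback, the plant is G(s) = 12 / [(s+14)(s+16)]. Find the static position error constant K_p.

G(s) has no factors of s in the denominator, so the system is type 0.
K_p = lim_{s→0} G(s) = 12 / (14·16) = 3/56.

3/56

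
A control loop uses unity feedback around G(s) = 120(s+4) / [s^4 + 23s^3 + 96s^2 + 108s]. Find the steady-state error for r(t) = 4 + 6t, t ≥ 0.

1.35

Factoring s from the denominator leaves a polynomial with constant term 108, so the system is type 1. By superposition:
  • 4: tracked with zero error.
  • 6t: e_ss = 6/K_v with K_v=40/9 → 1.35.
Total e_ss = 1.35.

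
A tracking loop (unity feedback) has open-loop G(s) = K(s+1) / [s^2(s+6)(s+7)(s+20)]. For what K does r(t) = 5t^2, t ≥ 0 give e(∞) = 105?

Two free integrators in G(s): this is a type 2 system.
K_a = lim_{s→0} s^2·G(s) = K·1 / (6·7·20) = (1/840)·K.
e_ss = 10/K_a = 105 ⇒ K_a = 2/21 ⇒ K = (2/21)/(1/840) = 80.

80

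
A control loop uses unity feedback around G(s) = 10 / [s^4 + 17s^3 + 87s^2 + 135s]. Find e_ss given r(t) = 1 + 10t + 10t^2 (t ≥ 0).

infinity

Factoring s from the denominator leaves a polynomial with constant term 135, so the system is type 1. By superposition:
  • 1: tracked with zero error.
  • 10t: e_ss = 10/K_v with K_v=2/27 → 135.
  • 10t^2: a type-1 system cannot track it, e_ss → ∞.
The unbounded component dominates.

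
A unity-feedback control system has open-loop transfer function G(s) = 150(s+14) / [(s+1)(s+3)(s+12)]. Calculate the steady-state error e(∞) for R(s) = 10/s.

System type = 0 (no poles at s=0).
K_p = lim_{s→0} G(s) = 150·14 / (1·3·12) = 175/3.
e_ss = 10/(1 + K_p) = 10/(178/3) = 15/89.

15/89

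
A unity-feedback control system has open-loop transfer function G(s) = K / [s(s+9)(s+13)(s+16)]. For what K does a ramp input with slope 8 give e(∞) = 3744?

One free integrator in G(s): this is a type 1 system.
K_v = lim_{s→0} s·G(s) = K / (9·13·16) = (1/1872)·K.
e_ss = 8/K_v = 3744 ⇒ K_v = 1/468 ⇒ K = (1/468)/(1/1872) = 4.

4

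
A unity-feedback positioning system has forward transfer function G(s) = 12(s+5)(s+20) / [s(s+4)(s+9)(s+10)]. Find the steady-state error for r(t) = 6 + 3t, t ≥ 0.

System type = 1 (one pole at s=0). By superposition:
  • 6: tracked with zero error.
  • 3t: e_ss = 3/K_v with K_v=10/3 → 0.9.
Total e_ss = 0.9.

0.9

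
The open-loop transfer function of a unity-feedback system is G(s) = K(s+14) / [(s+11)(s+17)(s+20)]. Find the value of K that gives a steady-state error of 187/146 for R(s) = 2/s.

The open loop has no poles at the origin → type 0 system.
K_p = lim_{s→0} G(s) = K·14 / (11·17·20) = (7/1870)·K.
e_ss = 2/(1 + K_p) = 187/146 ⇒ 1 + (7/1870)·K = 292/187 ⇒ K = 150.

150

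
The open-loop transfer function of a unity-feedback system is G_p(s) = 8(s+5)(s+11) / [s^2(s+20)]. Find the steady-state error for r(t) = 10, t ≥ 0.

The open loop has two poles at the origin → type 2 system.
K_p = ∞ for a type-2 system; e_ss to a step is zero.

0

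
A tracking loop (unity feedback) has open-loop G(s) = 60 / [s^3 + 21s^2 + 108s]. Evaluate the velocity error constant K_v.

Factoring s from the denominator leaves a polynomial with constant term 108, so the system is type 1.
K_v = lim_{s→0} s·G(s) = 60 / 108 = 5/9.

5/9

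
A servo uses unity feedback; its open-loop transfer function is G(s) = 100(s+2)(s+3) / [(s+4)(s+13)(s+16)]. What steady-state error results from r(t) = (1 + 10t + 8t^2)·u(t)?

infinity

The open loop has no poles at the origin → type 0 system. Treating each term separately:
  • 1: e_ss = 1/(1+K_p) with K_p=75/104 → 104/179.
  • 10t: a type-0 system cannot track it, e_ss → ∞.
  • 8t^2: a type-0 system cannot track it, e_ss → ∞.
The unbounded component dominates.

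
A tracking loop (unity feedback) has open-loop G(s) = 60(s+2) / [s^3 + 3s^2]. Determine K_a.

The denominator has no term below 3s^2 — 2 poles at s=0, type 2.
K_a = lim_{s→0} s^2·G(s) = 60·2 / 3 = 40.

40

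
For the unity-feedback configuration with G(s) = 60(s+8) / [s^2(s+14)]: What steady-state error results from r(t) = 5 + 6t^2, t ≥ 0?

0.35

System type = 2 (two poles at s=0). By superposition:
  • 5: tracked with zero error.
  • 6t^2: e_ss = 12/K_a with K_a=240/7 → 0.35.
Total e_ss = 0.35.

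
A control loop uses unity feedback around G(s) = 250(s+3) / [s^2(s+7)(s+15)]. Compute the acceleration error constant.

50/7

G(s) has two factors of s in the denominator, so the system is type 2.
K_a = lim_{s→0} s^2·G(s) = 250·3 / (7·15) = 50/7.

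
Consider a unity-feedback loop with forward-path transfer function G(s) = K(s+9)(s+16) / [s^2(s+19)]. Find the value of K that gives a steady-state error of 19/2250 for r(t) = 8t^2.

250

G(s) has two factors of s in the denominator, so the system is type 2.
K_a = lim_{s→0} s^2·G(s) = K·9·16 / (19) = (144/19)·K.
e_ss = 16/K_a = 19/2250 ⇒ K_a = 36000/19 ⇒ K = (36000/19)/(144/19) = 250.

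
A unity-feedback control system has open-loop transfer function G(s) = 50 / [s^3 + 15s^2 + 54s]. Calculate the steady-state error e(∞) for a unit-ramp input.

1.08

Factoring s from the denominator leaves a polynomial with constant term 54, so the system is type 1.
K_v = lim_{s→0} s·G(s) = 50 / 54 = 25/27.
e_ss = 1/K_v = 1/(25/27) = 1.08.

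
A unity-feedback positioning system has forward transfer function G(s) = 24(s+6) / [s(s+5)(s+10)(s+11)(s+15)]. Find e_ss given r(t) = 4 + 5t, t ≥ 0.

6875/24

G(s) has one factor of s in the denominator, so the system is type 1. Taking each input component in turn:
  • 4: tracked with zero error.
  • 5t: e_ss = 5/K_v with K_v=24/1375 → 6875/24.
Total e_ss = 6875/24.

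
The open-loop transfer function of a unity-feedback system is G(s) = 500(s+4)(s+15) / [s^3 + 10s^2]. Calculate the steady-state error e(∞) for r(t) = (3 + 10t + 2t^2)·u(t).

Lowest-order denominator term is 10s^2, so the open loop has 2 poles at the origin → type 2 system. Taking each input component in turn:
  • 3: tracked with zero error.
  • 10t: tracked with zero error.
  • 2t^2: e_ss = 4/K_a with K_a=3000 → 1/750.
Total e_ss = 1/750.

1/750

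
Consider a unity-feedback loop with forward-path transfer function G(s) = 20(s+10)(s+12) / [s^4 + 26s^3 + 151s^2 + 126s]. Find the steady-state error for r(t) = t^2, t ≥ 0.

Lowest-order denominator term is 126s, so the open loop has 1 pole at the origin → type 1 system.
For a type-1 system K_a = 0, so e_ss to a parabolic input is unbounded.

infinity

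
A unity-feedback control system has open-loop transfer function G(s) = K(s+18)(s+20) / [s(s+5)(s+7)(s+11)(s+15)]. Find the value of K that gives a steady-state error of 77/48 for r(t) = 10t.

The open loop has one pole at the origin → type 1 system.
K_v = lim_{s→0} s·G(s) = K·18·20 / (5·7·11·15) = (24/385)·K.
e_ss = 10/K_v = 77/48 ⇒ K_v = 480/77 ⇒ K = (480/77)/(24/385) = 100.

100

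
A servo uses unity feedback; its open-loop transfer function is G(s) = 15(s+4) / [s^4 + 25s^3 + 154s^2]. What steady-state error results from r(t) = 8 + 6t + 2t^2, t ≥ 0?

Factoring s^2 from the denominator leaves a polynomial with constant term 154, so the system is type 2. By superposition:
  • 8: tracked with zero error.
  • 6t: tracked with zero error.
  • 2t^2: e_ss = 4/K_a with K_a=30/77 → 154/15.
Total e_ss = 154/15.

154/15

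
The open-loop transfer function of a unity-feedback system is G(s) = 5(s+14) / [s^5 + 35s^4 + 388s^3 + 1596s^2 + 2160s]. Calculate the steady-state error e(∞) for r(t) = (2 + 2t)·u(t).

Lowest-order denominator term is 2160s, so the open loop has 1 pole at the origin → type 1 system. By superposition:
  • 2: tracked with zero error.
  • 2t: e_ss = 2/K_v with K_v=7/216 → 432/7.
Total e_ss = 432/7.

432/7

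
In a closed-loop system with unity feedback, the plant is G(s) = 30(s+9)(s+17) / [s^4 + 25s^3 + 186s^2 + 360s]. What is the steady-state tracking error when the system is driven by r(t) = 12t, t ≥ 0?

The denominator has no term below 360s — 1 pole at s=0, type 1.
K_v = lim_{s→0} s·G(s) = 30·9·17 / 360 = 12.75.
e_ss = 12/K_v = 12/12.75 = 16/17.

16/17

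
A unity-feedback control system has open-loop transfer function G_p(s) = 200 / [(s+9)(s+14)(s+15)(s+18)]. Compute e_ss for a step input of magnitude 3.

No free integrators in G_p(s): this is a type 0 system.
K_p = lim_{s→0} G_p(s) = 200 / (9·14·15·18) = 10/1701.
e_ss = 3/(1 + K_p) = 3/(1711/1701) = 5103/1711.

5103/1711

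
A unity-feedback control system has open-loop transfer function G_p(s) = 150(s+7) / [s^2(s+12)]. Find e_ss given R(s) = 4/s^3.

8/175

Two free integrators in G_p(s): this is a type 2 system.
K_a = lim_{s→0} s^2·G_p(s) = 150·7 / (12) = 87.5.
r(t) = 2t^2 gives R(s) = 4/s^3.
e_ss = 4/K_a = 4/87.5 = 8/175.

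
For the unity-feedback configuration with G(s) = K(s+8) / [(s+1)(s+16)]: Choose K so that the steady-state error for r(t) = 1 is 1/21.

System type = 0 (no poles at s=0).
K_p = lim_{s→0} G(s) = K·8 / (1·16) = 0.5·K.
e_ss = 1/(1 + K_p) = 1/21 ⇒ 1 + 0.5·K = 21 ⇒ K = 40.

40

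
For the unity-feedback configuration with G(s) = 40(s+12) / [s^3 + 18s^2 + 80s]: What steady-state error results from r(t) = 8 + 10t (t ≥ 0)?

Lowest-order denominator term is 80s, so the open loop has 1 pole at the origin → type 1 system. Treating each term separately:
  • 8: tracked with zero error.
  • 10t: e_ss = 10/K_v with K_v=6 → 5/3.
Total e_ss = 5/3.

5/3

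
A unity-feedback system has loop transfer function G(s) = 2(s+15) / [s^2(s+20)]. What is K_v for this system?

infinity

K_v = lim_{s→0} s·G(s); with 2 poles at the origin the limit diverges, so K_v = ∞.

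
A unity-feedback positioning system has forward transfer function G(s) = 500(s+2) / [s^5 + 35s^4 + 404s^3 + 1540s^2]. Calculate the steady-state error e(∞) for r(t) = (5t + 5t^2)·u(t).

The denominator has no term below 1540s^2 — 2 poles at s=0, type 2. By superposition:
  • 5t: tracked with zero error.
  • 5t^2: e_ss = 10/K_a with K_a=50/77 → 15.4.
Total e_ss = 15.4.

15.4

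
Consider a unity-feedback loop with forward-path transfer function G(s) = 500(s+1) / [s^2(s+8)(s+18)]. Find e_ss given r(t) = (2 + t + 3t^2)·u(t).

G(s) has two factors of s in the denominator, so the system is type 2. Treating each term separately:
  • 2: tracked with zero error.
  • t: tracked with zero error.
  • 3t^2: e_ss = 6/K_a with K_a=125/36 → 1.728.
Total e_ss = 1.728.

1.728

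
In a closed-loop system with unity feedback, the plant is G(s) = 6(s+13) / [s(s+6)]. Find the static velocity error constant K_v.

System type = 1 (one pole at s=0).
K_v = lim_{s→0} s·G(s) = 6·13 / (6) = 13.

13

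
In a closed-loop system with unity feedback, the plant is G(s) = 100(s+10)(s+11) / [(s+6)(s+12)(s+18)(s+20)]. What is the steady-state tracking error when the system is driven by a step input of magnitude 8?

5184/923

System type = 0 (no poles at s=0).
K_p = lim_{s→0} G(s) = 100·10·11 / (6·12·18·20) = 275/648.
e_ss = 8/(1 + K_p) = 8/(923/648) = 5184/923.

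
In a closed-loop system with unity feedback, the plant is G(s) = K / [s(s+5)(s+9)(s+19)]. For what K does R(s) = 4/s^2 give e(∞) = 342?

The open loop has one pole at the origin → type 1 system.
K_v = lim_{s→0} s·G(s) = K / (5·9·19) = (1/855)·K.
e_ss = 4/K_v = 342 ⇒ K_v = 2/171 ⇒ K = (2/171)/(1/855) = 10.

10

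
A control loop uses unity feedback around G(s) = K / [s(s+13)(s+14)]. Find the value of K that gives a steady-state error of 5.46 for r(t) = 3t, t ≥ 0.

G(s) has one factor of s in the denominator, so the system is type 1.
K_v = lim_{s→0} s·G(s) = K / (13·14) = (1/182)·K.
e_ss = 3/K_v = 5.46 ⇒ K_v = 50/91 ⇒ K = (50/91)/(1/182) = 100.

100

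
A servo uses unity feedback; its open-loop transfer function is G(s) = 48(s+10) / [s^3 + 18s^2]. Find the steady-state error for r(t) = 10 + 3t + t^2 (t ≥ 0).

Factoring s^2 from the denominator leaves a polynomial with constant term 18, so the system is type 2. Treating each term separately:
  • 10: tracked with zero error.
  • 3t: tracked with zero error.
  • t^2: e_ss = 2/K_a with K_a=80/3 → 0.075.
Total e_ss = 0.075.

0.075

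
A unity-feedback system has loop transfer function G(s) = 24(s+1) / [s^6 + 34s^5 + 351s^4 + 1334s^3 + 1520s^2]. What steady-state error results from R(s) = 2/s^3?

380/3

Factoring s^2 from the denominator leaves a polynomial with constant term 1520, so the system is type 2.
K_a = lim_{s→0} s^2·G(s) = 24·1 / 1520 = 3/190.
r(t) = t^2 gives R(s) = 2/s^3.
e_ss = 2/K_a = 2/(3/190) = 380/3.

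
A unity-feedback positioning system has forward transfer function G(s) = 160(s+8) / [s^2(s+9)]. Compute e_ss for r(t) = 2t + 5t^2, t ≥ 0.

G(s) has two factors of s in the denominator, so the system is type 2. By superposition:
  • 2t: tracked with zero error.
  • 5t^2: e_ss = 10/K_a with K_a=1280/9 → 9/128.
Total e_ss = 9/128.

9/128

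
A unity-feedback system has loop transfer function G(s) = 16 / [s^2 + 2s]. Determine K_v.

8

Factoring s from the denominator leaves a polynomial with constant term 2, so the system is type 1.
K_v = lim_{s→0} s·G(s) = 16 / 2 = 8.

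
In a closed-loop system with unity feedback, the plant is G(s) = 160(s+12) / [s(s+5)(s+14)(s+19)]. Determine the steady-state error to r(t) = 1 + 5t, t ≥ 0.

One free integrator in G(s): this is a type 1 system. By superposition:
  • 1: tracked with zero error.
  • 5t: e_ss = 5/K_v with K_v=192/133 → 665/192.
Total e_ss = 665/192.

665/192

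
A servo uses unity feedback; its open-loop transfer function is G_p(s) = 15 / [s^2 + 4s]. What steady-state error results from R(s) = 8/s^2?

The denominator has no term below 4s — 1 pole at s=0, type 1.
K_v = lim_{s→0} s·G_p(s) = 15 / 4 = 3.75.
e_ss = 8/K_v = 8/3.75 = 32/15.

32/15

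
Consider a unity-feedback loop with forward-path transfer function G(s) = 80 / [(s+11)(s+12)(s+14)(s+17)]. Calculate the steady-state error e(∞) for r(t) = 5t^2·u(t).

infinity

The open loop has no poles at the origin → type 0 system.
For a type-0 system K_a = 0, so e_ss to a parabolic input is unbounded.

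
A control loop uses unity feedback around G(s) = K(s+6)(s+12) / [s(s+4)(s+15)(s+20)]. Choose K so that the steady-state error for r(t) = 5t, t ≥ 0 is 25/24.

System type = 1 (one pole at s=0).
K_v = lim_{s→0} s·G(s) = K·6·12 / (4·15·20) = 0.06·K.
e_ss = 5/K_v = 25/24 ⇒ K_v = 4.8 ⇒ K = 4.8/0.06 = 80.

80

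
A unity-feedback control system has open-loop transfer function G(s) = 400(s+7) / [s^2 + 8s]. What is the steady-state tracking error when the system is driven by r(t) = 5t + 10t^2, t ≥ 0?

infinity

The denominator has no term below 8s — 1 pole at s=0, type 1. Taking each input component in turn:
  • 5t: e_ss = 5/K_v with K_v=350 → 1/70.
  • 10t^2: a type-1 system cannot track it, e_ss → ∞.
The unbounded component dominates.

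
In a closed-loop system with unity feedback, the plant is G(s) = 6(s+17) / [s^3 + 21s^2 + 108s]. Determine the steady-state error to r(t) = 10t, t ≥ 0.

Factoring s from the denominator leaves a polynomial with constant term 108, so the system is type 1.
K_v = lim_{s→0} s·G(s) = 6·17 / 108 = 17/18.
e_ss = 10/K_v = 10/(17/18) = 180/17.

180/17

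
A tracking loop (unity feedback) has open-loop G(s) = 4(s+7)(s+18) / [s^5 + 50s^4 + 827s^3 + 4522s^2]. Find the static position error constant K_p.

K_p = lim_{s→0} G(s); with 2 poles at the origin the limit diverges, so K_p = ∞.

infinity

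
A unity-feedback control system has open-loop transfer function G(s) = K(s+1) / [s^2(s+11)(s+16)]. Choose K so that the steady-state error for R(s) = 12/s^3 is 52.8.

Two free integrators in G(s): this is a type 2 system.
K_a = lim_{s→0} s^2·G(s) = K·1 / (11·16) = (1/176)·K.
e_ss = 12/K_a = 52.8 ⇒ K_a = 5/22 ⇒ K = (5/22)/(1/176) = 40.

40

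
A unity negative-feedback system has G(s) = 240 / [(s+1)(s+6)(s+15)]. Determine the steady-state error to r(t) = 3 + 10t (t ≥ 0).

G(s) has no factors of s in the denominator, so the system is type 0. By superposition:
  • 3: e_ss = 3/(1+K_p) with K_p=8/3 → 9/11.
  • 10t: a type-0 system cannot track it, e_ss → ∞.
The unbounded component dominates.

infinity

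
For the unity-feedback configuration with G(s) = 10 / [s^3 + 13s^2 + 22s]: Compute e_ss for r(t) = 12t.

The denominator has no term below 22s — 1 pole at s=0, type 1.
K_v = lim_{s→0} s·G(s) = 10 / 22 = 5/11.
e_ss = 12/K_v = 12/(5/11) = 26.4.

26.4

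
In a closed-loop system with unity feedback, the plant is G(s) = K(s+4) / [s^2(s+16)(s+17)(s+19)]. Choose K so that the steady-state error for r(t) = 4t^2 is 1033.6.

G(s) has two factors of s in the denominator, so the system is type 2.
K_a = lim_{s→0} s^2·G(s) = K·4 / (16·17·19) = (1/1292)·K.
e_ss = 8/K_a = 1033.6 ⇒ K_a = 5/646 ⇒ K = (5/646)/(1/1292) = 10.

10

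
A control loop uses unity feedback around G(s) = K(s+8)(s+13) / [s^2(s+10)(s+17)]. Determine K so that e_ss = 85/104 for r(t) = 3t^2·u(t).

System type = 2 (two poles at s=0).
K_a = lim_{s→0} s^2·G(s) = K·8·13 / (10·17) = (52/85)·K.
e_ss = 6/K_a = 85/104 ⇒ K_a = 624/85 ⇒ K = (624/85)/(52/85) = 12.

12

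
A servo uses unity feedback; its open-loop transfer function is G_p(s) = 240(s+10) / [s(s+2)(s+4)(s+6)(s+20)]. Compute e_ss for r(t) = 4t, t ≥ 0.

1.6

G_p(s) has one factor of s in the denominator, so the system is type 1.
K_v = lim_{s→0} s·G_p(s) = 240·10 / (2·4·6·20) = 2.5.
e_ss = 4/K_v = 4/2.5 = 1.6.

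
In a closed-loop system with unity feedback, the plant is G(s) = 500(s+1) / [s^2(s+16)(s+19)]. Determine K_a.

125/76

The open loop has two poles at the origin → type 2 system.
K_a = lim_{s→0} s^2·G(s) = 500·1 / (16·19) = 125/76.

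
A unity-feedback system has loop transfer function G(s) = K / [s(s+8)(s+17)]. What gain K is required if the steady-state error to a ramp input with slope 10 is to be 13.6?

100

One free integrator in G(s): this is a type 1 system.
K_v = lim_{s→0} s·G(s) = K / (8·17) = (1/136)·K.
e_ss = 10/K_v = 13.6 ⇒ K_v = 25/34 ⇒ K = (25/34)/(1/136) = 100.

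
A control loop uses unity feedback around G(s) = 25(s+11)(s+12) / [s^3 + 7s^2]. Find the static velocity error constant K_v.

infinity

K_v = lim_{s→0} s·G(s); with 2 poles at the origin the limit diverges, so K_v = ∞.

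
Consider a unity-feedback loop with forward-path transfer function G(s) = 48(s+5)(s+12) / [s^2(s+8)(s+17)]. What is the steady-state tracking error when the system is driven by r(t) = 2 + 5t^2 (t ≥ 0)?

The open loop has two poles at the origin → type 2 system. By superposition:
  • 2: tracked with zero error.
  • 5t^2: e_ss = 10/K_a with K_a=360/17 → 17/36.
Total e_ss = 17/36.

17/36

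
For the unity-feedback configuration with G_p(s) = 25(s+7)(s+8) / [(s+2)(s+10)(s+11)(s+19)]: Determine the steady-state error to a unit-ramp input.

The open loop has no poles at the origin → type 0 system.
For a type-0 system K_v = 0, so e_ss to a ramp input is unbounded.

infinity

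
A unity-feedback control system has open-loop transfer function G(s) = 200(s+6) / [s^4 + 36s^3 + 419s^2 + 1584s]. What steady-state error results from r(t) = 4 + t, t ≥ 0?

1.32

The denominator has no term below 1584s — 1 pole at s=0, type 1. Taking each input component in turn:
  • 4: tracked with zero error.
  • t: e_ss = 1/K_v with K_v=25/33 → 1.32.
Total e_ss = 1.32.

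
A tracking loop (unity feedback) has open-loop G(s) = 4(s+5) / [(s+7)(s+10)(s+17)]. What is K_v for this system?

0

No free integrators in G(s): this is a type 0 system.
K_v = lim_{s→0} s·G(s) = 0 (the extra factor of s kills the finite limit).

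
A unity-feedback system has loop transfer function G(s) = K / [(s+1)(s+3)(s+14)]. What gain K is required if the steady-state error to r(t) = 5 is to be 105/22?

G(s) has no factors of s in the denominator, so the system is type 0.
K_p = lim_{s→0} G(s) = K / (1·3·14) = (1/42)·K.
e_ss = 5/(1 + K_p) = 105/22 ⇒ 1 + (1/42)·K = 22/21 ⇒ K = 2.

2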